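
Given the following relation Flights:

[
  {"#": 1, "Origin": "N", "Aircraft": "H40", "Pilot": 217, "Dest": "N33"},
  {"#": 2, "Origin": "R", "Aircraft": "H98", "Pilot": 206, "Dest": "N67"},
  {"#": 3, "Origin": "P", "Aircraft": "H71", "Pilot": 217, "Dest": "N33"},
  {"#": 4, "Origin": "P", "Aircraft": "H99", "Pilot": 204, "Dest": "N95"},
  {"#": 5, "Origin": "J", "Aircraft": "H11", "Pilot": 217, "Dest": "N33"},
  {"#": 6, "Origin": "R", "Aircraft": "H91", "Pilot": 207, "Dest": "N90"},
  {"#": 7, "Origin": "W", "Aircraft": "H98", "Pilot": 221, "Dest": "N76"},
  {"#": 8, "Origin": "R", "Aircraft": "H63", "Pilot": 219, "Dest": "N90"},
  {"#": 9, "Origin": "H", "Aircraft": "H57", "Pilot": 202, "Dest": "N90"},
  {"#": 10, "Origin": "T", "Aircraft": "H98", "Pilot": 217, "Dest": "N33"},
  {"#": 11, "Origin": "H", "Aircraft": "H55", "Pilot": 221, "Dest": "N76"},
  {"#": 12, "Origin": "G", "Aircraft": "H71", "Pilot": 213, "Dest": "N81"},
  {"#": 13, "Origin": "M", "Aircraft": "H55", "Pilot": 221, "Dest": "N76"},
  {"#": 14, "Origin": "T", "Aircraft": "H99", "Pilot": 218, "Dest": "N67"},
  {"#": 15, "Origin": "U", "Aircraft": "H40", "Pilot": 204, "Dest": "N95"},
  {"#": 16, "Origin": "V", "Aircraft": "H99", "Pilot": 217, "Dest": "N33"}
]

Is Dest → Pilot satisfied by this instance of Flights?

Dest=N33: rows 1, 3, 5, 10, 16 → Pilot = 217, 217, 217, 217, 217 ✓
Dest=N67: rows 2, 14 → Pilot takes values {206, 218} — violation
Dest=N95: rows 4, 15 → Pilot = 204, 204 ✓
Dest=N90: rows 6, 8, 9 → Pilot takes values {207, 219, 202} — violation
Dest=N76: rows 7, 11, 13 → Pilot = 221, 221, 221 ✓
Dest=N81: row 12 → Pilot = 213 ✓
Two rows agree on Dest but differ on Pilot, so Dest → Pilot does not hold.

No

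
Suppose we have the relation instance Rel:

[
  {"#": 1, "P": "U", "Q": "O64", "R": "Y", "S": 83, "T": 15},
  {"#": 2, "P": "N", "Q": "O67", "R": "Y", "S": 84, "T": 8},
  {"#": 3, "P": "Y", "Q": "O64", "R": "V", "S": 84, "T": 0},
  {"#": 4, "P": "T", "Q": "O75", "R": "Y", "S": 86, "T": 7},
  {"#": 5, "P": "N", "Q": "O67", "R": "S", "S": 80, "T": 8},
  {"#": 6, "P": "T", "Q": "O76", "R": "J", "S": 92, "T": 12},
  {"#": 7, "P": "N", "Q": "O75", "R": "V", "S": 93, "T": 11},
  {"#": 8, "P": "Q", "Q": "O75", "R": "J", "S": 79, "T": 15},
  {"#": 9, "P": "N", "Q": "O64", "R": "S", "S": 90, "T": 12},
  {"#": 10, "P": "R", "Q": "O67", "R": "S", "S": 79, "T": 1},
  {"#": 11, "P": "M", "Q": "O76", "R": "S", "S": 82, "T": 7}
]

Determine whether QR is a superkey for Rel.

Rows 5 and 10 have the same QR value (Q=O67, R=S) but are distinct tuples, so QR does not determine every attribute — not a superkey.

No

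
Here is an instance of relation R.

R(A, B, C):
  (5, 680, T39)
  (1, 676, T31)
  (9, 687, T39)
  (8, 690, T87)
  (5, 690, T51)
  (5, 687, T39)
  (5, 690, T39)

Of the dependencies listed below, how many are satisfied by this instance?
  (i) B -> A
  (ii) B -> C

0

(i) B -> A: B=687: 2 rows → A takes values {9, 5} — violation; B=690: 3 rows → A takes values {8, 5} — violation — fails.
(ii) B -> C: B=690: 3 rows → C takes values {T87, T51, T39} — violation — fails.
None of the 2 dependencies hold.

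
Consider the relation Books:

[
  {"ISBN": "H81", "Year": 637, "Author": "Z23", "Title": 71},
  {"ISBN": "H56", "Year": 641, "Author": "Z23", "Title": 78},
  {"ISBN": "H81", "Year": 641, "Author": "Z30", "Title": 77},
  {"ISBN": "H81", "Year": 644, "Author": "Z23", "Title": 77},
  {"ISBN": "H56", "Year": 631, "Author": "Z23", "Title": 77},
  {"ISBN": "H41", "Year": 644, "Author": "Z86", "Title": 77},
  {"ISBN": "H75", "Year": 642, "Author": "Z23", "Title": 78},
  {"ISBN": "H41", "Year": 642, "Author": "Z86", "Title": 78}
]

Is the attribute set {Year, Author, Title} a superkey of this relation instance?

Yes

All 8 rows have distinct {Year, Author, Title} values, so {Year, Author, Title} → (all attributes) holds and {Year, Author, Title} is a superkey.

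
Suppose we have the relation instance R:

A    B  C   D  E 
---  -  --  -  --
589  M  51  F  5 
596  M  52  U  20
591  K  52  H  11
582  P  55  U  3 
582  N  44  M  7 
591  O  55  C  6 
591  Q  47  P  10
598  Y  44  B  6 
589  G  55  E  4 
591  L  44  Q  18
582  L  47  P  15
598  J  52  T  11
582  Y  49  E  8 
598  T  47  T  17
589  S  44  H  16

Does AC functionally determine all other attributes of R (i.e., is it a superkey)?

Yes

All 15 rows have distinct AC values, so AC → (all attributes) holds and AC is a superkey.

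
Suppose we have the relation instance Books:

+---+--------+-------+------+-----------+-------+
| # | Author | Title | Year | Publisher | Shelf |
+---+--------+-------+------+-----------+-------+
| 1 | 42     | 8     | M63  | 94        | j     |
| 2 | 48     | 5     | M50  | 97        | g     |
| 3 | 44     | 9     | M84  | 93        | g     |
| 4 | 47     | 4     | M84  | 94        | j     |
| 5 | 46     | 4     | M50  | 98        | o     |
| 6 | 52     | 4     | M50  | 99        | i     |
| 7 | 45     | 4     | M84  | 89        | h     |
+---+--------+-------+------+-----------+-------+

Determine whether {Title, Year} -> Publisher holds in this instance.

No

(Title=8, Year=M63): row 1 → Publisher = 94 ✓
(Title=5, Year=M50): row 2 → Publisher = 97 ✓
(Title=9, Year=M84): row 3 → Publisher = 93 ✓
(Title=4, Year=M84): rows 4, 7 → Publisher takes values {94, 89} — violation
(Title=4, Year=M50): rows 5, 6 → Publisher takes values {98, 99} — violation
Two rows agree on {Title, Year} but differ on Publisher, so {Title, Year} -> Publisher does not hold.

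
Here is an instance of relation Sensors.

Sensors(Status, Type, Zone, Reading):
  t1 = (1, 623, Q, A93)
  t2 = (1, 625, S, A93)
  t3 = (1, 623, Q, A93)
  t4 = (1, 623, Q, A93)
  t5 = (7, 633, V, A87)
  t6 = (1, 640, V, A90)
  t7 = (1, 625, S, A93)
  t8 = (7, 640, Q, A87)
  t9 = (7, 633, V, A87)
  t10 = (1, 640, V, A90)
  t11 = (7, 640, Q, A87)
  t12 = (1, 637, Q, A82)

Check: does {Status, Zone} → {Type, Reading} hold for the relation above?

No

(Status=1, Zone=Q): rows 1, 3, 4, 12 → {Type,Reading} takes values {(623, A93), (637, A82)} — violation
(Status=1, Zone=S): rows 2, 7 → {Type,Reading} = (625, A93), (625, A93) ✓
(Status=7, Zone=V): rows 5, 9 → {Type,Reading} = (633, A87), (633, A87) ✓
(Status=1, Zone=V): rows 6, 10 → {Type,Reading} = (640, A90), (640, A90) ✓
(Status=7, Zone=Q): rows 8, 11 → {Type,Reading} = (640, A87), (640, A87) ✓
Two rows agree on {Status, Zone} but differ on {Type, Reading}, so {Status, Zone} → {Type, Reading} does not hold.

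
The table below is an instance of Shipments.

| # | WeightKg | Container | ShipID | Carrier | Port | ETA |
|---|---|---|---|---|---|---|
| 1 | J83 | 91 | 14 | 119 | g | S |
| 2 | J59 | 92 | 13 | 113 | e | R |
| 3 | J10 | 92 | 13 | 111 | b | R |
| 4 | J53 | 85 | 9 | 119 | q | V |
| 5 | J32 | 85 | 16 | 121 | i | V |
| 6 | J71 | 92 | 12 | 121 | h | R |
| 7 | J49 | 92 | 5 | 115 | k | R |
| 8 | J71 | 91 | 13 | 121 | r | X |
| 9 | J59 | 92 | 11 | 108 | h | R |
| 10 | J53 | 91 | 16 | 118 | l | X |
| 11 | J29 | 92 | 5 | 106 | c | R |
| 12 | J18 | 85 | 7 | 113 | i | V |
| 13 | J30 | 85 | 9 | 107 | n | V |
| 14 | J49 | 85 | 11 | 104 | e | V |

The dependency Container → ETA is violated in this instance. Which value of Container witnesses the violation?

91

Container=91: rows 1, 8, 10 → ETA takes values {S, X} — violation
Container=92: rows 2, 3, 6, 7, 9, 11 → ETA = R, R, R, R, R, R ✓
Container=85: rows 4, 5, 12, 13, 14 → ETA = V, V, V, V, V ✓
The only Container value with inconsistent ETA is Container=91.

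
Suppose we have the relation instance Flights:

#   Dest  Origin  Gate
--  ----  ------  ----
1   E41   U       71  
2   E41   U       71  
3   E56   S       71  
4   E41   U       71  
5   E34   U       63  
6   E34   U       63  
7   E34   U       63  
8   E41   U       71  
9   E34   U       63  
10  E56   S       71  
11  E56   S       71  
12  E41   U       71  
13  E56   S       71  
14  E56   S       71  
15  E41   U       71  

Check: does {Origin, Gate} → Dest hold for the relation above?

Yes

(Origin=U, Gate=71): rows 1, 2, 4, 8, 12, 15 → Dest = E41, E41, E41, E41, E41, E41 ✓
(Origin=S, Gate=71): rows 3, 10, 11, 13, 14 → Dest = E56, E56, E56, E56, E56 ✓
(Origin=U, Gate=63): rows 5, 6, 7, 9 → Dest = E34, E34, E34, E34 ✓
Every {Origin, Gate} value is associated with a single Dest value, so {Origin, Gate} → Dest holds.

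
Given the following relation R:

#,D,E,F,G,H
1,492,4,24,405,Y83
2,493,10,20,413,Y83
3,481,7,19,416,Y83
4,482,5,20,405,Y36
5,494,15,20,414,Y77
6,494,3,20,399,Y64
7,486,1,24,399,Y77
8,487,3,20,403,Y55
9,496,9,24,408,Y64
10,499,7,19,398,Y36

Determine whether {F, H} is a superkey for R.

Yes

All 10 rows have distinct {F, H} values, so {F, H} → (all attributes) holds and {F, H} is a superkey.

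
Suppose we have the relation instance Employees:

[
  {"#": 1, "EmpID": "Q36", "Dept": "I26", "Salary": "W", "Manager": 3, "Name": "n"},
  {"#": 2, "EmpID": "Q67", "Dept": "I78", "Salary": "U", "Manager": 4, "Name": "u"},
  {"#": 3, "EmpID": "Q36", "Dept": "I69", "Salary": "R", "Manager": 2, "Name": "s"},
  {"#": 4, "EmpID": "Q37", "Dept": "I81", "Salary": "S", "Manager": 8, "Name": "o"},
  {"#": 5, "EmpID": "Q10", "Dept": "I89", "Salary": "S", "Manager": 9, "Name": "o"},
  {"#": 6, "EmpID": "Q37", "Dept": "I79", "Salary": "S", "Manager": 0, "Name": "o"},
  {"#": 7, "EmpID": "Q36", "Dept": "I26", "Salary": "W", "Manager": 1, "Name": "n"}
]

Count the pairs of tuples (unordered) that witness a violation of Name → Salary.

0

Name=n: all 2 rows agree on Salary — 0 pairs.
Name=o: all 3 rows agree on Salary — 0 pairs.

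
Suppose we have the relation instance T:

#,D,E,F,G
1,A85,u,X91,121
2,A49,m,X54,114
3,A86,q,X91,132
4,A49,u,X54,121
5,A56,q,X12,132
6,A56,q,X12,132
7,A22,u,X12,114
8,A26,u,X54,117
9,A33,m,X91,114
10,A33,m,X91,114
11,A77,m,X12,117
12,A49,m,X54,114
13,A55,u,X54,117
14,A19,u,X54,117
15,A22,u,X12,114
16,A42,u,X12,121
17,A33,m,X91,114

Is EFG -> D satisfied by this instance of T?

No

(E=u, F=X91, G=121): row 1 → D = A85 ✓
(E=m, F=X54, G=114): rows 2, 12 → D = A49, A49 ✓
(E=q, F=X91, G=132): row 3 → D = A86 ✓
(E=u, F=X54, G=121): row 4 → D = A49 ✓
(E=q, F=X12, G=132): rows 5, 6 → D = A56, A56 ✓
(E=u, F=X12, G=114): rows 7, 15 → D = A22, A22 ✓
(E=u, F=X54, G=117): rows 8, 13, 14 → D takes values {A26, A55, A19} — violation
(E=m, F=X91, G=114): rows 9, 10, 17 → D = A33, A33, A33 ✓
(E=m, F=X12, G=117): row 11 → D = A77 ✓
(E=u, F=X12, G=121): row 16 → D = A42 ✓
Two rows agree on EFG but differ on D, so EFG -> D does not hold.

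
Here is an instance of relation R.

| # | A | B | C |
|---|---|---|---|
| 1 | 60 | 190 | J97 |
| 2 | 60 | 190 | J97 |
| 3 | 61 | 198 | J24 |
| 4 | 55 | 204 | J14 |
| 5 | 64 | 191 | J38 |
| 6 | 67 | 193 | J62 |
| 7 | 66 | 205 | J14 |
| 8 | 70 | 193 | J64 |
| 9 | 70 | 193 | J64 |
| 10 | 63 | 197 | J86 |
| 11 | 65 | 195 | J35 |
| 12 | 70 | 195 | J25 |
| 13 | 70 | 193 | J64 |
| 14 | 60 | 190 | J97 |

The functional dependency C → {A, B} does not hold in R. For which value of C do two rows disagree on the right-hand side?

J14

C=J97: rows 1, 2, 14 → {A,B} = (60, 190), (60, 190), (60, 190) ✓
C=J24: row 3 → {A,B} = (61, 198) ✓
C=J14: rows 4, 7 → {A,B} takes values {(55, 204), (66, 205)} — violation
C=J38: row 5 → {A,B} = (64, 191) ✓
C=J62: row 6 → {A,B} = (67, 193) ✓
C=J64: rows 8, 9, 13 → {A,B} = (70, 193), (70, 193), (70, 193) ✓
C=J86: row 10 → {A,B} = (63, 197) ✓
C=J35: row 11 → {A,B} = (65, 195) ✓
C=J25: row 12 → {A,B} = (70, 195) ✓
The only C value with inconsistent RHS is C=J14.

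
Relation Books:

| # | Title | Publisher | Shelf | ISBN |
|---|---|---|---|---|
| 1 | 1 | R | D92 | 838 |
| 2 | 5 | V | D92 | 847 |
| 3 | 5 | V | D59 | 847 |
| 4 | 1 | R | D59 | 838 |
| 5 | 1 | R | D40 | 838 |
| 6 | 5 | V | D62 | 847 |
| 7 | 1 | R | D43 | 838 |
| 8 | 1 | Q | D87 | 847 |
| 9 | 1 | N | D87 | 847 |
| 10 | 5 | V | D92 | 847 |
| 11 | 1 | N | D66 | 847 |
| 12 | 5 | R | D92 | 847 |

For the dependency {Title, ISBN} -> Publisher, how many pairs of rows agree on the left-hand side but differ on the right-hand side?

6

(Title=1, ISBN=838): all 4 rows agree on Publisher — 0 pairs.
(Title=5, ISBN=847): violating pairs (2,12), (3,12), (6,12), (10,12) — 4 pairs.
(Title=1, ISBN=847): violating pairs (8,9), (8,11) — 2 pairs.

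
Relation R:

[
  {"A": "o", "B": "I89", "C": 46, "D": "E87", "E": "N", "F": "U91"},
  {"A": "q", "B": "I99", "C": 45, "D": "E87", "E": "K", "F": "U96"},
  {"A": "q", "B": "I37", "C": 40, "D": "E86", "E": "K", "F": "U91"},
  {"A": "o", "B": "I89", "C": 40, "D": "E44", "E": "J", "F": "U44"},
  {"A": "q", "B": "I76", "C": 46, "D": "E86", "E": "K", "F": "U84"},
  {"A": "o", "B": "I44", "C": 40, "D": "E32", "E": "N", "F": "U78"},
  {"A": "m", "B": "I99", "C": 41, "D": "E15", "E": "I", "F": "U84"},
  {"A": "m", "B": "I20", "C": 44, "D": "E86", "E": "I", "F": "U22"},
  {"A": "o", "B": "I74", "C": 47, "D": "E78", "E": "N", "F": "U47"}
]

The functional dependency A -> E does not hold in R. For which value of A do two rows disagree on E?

o

A=o: 4 rows → E takes values {N, J} — violation
A=q: 3 rows → E = K, K, K ✓
A=m: 2 rows → E = I, I ✓
The only A value with inconsistent E is A=o.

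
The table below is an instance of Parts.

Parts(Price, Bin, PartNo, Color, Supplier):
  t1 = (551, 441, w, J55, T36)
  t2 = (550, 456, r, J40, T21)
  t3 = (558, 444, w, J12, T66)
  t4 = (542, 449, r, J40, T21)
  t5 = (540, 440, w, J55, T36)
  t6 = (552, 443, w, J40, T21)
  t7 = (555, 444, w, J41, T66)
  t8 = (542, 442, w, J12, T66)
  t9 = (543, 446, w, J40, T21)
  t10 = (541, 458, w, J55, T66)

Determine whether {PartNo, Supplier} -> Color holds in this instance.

(PartNo=w, Supplier=T36): rows 1, 5 → Color = J55, J55 ✓
(PartNo=r, Supplier=T21): rows 2, 4 → Color = J40, J40 ✓
(PartNo=w, Supplier=T66): rows 3, 7, 8, 10 → Color takes values {J12, J41, J55} — violation
(PartNo=w, Supplier=T21): rows 6, 9 → Color = J40, J40 ✓
Two rows agree on {PartNo, Supplier} but differ on Color, so {PartNo, Supplier} -> Color does not hold.

No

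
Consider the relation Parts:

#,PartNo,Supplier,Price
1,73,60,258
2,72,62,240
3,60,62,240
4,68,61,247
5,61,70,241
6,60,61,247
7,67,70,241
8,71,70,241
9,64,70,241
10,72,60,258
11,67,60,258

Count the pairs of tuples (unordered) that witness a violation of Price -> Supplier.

Price=258: all 3 rows agree on Supplier — 0 pairs.
Price=240: all 2 rows agree on Supplier — 0 pairs.
Price=247: all 2 rows agree on Supplier — 0 pairs.
Price=241: all 4 rows agree on Supplier — 0 pairs.

0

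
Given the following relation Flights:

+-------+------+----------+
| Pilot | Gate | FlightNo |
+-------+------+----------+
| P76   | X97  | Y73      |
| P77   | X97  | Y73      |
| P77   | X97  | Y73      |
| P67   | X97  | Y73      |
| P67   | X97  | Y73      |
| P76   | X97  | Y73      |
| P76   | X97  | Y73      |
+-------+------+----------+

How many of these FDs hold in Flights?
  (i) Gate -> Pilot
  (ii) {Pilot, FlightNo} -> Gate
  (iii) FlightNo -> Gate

(i) Gate -> Pilot: Gate=X97: 7 rows → Pilot takes values {P76, P77, P67} — violation — fails.
(ii) {Pilot, FlightNo} -> Gate: every LHS value maps to a single RHS value — holds.
(iii) FlightNo -> Gate: every LHS value maps to a single RHS value — holds.
2 of the 3 dependencies hold.

2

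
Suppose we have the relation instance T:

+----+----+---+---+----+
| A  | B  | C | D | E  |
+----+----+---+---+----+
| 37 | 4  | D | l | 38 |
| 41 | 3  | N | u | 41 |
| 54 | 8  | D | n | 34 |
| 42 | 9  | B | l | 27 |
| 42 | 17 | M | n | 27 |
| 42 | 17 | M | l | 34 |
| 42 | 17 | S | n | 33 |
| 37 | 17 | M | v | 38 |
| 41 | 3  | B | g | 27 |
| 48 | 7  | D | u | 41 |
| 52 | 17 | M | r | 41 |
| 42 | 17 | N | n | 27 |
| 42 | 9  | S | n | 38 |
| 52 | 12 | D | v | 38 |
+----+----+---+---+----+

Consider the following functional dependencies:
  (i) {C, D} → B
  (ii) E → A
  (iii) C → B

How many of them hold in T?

0

(i) {C, D} → B: (C=S, D=n): 2 rows → B takes values {17, 9} — violation — fails.
(ii) E → A: E=38: 4 rows → A takes values {37, 42, 52} — violation; E=41: 3 rows → A takes values {41, 48, 52} — violation; E=34: 2 rows → A takes values {54, 42} — violation; E=27: 4 rows → A takes values {42, 41} — violation — fails.
(iii) C → B: C=D: 4 rows → B takes values {4, 8, 7, 12} — violation; C=N: 2 rows → B takes values {3, 17} — violation; C=B: 2 rows → B takes values {9, 3} — violation; C=S: 2 rows → B takes values {17, 9} — violation — fails.
None of the 3 dependencies hold.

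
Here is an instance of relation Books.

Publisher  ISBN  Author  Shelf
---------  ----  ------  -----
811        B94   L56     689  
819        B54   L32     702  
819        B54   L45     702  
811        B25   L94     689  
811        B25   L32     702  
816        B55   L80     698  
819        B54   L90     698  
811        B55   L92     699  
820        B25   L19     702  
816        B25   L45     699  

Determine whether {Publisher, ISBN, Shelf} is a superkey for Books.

No

Two distinct rows share (Publisher=819, ISBN=B54, Shelf=702), so {Publisher, ISBN, Shelf} does not determine every attribute — not a superkey.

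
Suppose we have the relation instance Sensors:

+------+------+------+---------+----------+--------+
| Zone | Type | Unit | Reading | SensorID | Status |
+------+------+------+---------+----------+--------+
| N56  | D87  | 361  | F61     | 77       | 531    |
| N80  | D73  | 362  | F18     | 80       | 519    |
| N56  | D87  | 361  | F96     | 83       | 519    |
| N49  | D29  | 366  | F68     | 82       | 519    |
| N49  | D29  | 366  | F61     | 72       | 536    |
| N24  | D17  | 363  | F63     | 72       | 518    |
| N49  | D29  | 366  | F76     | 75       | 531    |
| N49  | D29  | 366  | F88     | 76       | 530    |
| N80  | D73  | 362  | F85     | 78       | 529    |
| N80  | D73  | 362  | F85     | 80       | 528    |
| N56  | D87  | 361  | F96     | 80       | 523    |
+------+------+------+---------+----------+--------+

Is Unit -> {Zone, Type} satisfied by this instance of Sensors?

Unit=361: 3 rows → {Zone,Type} = (N56, D87), (N56, D87), (N56, D87) ✓
Unit=362: 3 rows → {Zone,Type} = (N80, D73), (N80, D73), (N80, D73) ✓
Unit=366: 4 rows → {Zone,Type} = (N49, D29), (N49, D29), (N49, D29), (N49, D29) ✓
Unit=363: 1 row → {Zone,Type} = (N24, D17) ✓
Every Unit value is associated with a single {Zone, Type} value, so Unit -> {Zone, Type} holds.

Yes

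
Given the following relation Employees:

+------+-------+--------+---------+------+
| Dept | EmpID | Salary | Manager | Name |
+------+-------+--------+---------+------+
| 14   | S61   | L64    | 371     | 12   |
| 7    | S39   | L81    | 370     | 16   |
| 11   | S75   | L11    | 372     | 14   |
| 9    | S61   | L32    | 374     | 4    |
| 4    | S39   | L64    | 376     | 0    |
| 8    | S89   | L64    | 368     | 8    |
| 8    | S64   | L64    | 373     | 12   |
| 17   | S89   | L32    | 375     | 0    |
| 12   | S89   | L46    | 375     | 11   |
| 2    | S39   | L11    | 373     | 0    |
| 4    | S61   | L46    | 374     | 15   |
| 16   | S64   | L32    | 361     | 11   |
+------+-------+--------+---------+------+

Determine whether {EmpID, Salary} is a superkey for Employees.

Yes

All 12 rows have distinct {EmpID, Salary} values, so {EmpID, Salary} → (all attributes) holds and {EmpID, Salary} is a superkey.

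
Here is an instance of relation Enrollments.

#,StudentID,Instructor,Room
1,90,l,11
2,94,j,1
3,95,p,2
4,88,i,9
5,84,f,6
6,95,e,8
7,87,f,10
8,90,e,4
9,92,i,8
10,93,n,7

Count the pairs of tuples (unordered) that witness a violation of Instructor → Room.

Instructor=i: violating pairs (4,9) — 1 pair.
Instructor=f: violating pairs (5,7) — 1 pair.
Instructor=e: violating pairs (6,8) — 1 pair.

3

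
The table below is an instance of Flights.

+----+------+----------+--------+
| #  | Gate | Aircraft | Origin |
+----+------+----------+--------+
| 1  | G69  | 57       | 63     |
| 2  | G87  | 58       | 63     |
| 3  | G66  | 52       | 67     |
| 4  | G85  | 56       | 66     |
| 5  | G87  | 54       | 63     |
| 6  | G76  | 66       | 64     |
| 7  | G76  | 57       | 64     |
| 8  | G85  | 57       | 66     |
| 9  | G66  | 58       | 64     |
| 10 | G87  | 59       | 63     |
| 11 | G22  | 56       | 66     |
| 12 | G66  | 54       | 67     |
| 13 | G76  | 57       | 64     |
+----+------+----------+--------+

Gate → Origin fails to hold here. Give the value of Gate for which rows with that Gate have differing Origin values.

G66

Gate=G69: row 1 → Origin = 63 ✓
Gate=G87: rows 2, 5, 10 → Origin = 63, 63, 63 ✓
Gate=G66: rows 3, 9, 12 → Origin takes values {67, 64} — violation
Gate=G85: rows 4, 8 → Origin = 66, 66 ✓
Gate=G76: rows 6, 7, 13 → Origin = 64, 64, 64 ✓
Gate=G22: row 11 → Origin = 66 ✓
The only Gate value with inconsistent Origin is Gate=G66.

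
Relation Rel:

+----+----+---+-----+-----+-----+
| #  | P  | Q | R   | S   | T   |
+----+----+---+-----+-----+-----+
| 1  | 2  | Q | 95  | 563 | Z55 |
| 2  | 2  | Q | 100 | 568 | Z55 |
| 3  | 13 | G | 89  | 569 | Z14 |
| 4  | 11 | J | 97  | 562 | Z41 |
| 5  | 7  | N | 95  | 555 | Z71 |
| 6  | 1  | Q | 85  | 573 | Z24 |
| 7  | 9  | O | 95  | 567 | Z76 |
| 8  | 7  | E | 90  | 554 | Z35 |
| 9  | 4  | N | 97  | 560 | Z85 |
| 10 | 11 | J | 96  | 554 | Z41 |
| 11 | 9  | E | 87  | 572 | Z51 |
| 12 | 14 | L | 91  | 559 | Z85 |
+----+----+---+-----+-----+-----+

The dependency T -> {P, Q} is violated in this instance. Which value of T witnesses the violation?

Z85

T=Z55: rows 1, 2 → {P,Q} = (2, Q), (2, Q) ✓
T=Z14: row 3 → {P,Q} = (13, G) ✓
T=Z41: rows 4, 10 → {P,Q} = (11, J), (11, J) ✓
T=Z71: row 5 → {P,Q} = (7, N) ✓
T=Z24: row 6 → {P,Q} = (1, Q) ✓
T=Z76: row 7 → {P,Q} = (9, O) ✓
T=Z35: row 8 → {P,Q} = (7, E) ✓
T=Z85: rows 9, 12 → {P,Q} takes values {(4, N), (14, L)} — violation
T=Z51: row 11 → {P,Q} = (9, E) ✓
The only T value with inconsistent RHS is T=Z85.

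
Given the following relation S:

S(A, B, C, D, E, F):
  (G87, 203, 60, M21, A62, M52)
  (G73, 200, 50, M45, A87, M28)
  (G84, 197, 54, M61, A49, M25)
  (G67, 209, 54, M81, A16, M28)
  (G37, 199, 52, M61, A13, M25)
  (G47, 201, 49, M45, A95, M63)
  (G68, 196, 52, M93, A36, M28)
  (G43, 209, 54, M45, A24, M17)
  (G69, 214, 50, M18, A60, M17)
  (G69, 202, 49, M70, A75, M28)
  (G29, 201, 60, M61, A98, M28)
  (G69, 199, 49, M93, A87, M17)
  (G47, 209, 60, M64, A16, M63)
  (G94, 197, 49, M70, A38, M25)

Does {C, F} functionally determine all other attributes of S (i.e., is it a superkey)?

Yes

All 14 rows have distinct {C, F} values, so {C, F} → (all attributes) holds and {C, F} is a superkey.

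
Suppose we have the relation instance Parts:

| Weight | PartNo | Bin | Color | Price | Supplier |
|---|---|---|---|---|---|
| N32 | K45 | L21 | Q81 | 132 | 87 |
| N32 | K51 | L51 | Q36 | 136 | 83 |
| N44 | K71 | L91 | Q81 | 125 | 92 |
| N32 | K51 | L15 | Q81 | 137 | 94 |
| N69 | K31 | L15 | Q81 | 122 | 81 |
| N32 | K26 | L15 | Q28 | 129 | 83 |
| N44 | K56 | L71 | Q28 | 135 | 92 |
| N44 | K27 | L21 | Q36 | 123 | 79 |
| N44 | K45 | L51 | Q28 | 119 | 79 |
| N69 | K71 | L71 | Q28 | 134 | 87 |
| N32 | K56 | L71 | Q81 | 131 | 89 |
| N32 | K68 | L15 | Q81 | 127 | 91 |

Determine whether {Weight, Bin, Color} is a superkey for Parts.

No

Two distinct rows share (Weight=N32, Bin=L15, Color=Q81), so {Weight, Bin, Color} does not determine every attribute — not a superkey.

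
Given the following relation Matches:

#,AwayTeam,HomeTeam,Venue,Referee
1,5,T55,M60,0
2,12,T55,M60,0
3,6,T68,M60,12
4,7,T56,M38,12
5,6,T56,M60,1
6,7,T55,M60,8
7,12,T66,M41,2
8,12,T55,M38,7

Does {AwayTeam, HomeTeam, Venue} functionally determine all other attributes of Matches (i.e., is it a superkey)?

All 8 rows have distinct {AwayTeam, HomeTeam, Venue} values, so {AwayTeam, HomeTeam, Venue} → (all attributes) holds and {AwayTeam, HomeTeam, Venue} is a superkey.

Yes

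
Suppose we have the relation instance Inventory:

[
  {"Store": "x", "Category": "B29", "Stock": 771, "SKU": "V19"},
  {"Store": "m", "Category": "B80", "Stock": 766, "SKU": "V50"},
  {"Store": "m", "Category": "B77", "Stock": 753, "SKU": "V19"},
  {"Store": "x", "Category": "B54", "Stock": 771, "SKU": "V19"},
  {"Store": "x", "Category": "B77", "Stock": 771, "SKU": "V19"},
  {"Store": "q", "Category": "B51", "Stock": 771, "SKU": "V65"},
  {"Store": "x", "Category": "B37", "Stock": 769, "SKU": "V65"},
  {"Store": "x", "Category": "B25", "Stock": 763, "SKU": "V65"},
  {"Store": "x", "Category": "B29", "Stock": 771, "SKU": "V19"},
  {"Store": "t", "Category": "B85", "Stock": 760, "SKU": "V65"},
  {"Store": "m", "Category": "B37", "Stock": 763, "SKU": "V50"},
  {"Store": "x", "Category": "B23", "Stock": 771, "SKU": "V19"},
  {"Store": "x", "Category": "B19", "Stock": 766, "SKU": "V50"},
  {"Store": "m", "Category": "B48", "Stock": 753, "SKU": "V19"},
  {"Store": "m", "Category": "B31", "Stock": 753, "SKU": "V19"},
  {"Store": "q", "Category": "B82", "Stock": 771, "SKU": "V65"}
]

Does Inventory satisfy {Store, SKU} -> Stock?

(Store=x, SKU=V19): 5 rows → Stock = 771, 771, 771, 771, 771 ✓
(Store=m, SKU=V50): 2 rows → Stock takes values {766, 763} — violation
(Store=m, SKU=V19): 3 rows → Stock = 753, 753, 753 ✓
(Store=q, SKU=V65): 2 rows → Stock = 771, 771 ✓
(Store=x, SKU=V65): 2 rows → Stock takes values {769, 763} — violation
(Store=t, SKU=V65): 1 row → Stock = 760 ✓
(Store=x, SKU=V50): 1 row → Stock = 766 ✓
Two rows agree on {Store, SKU} but differ on Stock, so {Store, SKU} -> Stock does not hold.

No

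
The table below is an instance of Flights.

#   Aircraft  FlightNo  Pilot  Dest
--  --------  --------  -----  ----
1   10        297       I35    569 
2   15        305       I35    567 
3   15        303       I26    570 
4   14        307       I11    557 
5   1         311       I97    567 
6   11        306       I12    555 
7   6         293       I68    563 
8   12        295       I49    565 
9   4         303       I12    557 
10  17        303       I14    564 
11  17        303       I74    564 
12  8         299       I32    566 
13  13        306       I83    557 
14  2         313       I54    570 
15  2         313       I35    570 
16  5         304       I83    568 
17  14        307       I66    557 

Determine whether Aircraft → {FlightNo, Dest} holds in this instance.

Aircraft=10: row 1 → {FlightNo,Dest} = (297, 569) ✓
Aircraft=15: rows 2, 3 → {FlightNo,Dest} takes values {(305, 567), (303, 570)} — violation
Aircraft=14: rows 4, 17 → {FlightNo,Dest} = (307, 557), (307, 557) ✓
Aircraft=1: row 5 → {FlightNo,Dest} = (311, 567) ✓
Aircraft=11: row 6 → {FlightNo,Dest} = (306, 555) ✓
Aircraft=6: row 7 → {FlightNo,Dest} = (293, 563) ✓
Aircraft=12: row 8 → {FlightNo,Dest} = (295, 565) ✓
Aircraft=4: row 9 → {FlightNo,Dest} = (303, 557) ✓
Aircraft=17: rows 10, 11 → {FlightNo,Dest} = (303, 564), (303, 564) ✓
Aircraft=8: row 12 → {FlightNo,Dest} = (299, 566) ✓
Aircraft=13: row 13 → {FlightNo,Dest} = (306, 557) ✓
Aircraft=2: rows 14, 15 → {FlightNo,Dest} = (313, 570), (313, 570) ✓
Aircraft=5: row 16 → {FlightNo,Dest} = (304, 568) ✓
Two rows agree on Aircraft but differ on {FlightNo, Dest}, so Aircraft → {FlightNo, Dest} does not hold.

No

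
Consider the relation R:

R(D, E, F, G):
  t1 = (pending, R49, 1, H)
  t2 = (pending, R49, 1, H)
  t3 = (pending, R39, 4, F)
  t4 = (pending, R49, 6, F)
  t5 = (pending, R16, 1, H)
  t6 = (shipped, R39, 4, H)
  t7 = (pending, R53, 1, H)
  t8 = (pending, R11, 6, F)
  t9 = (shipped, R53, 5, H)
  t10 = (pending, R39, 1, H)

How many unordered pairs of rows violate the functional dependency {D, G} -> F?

(D=pending, G=H): all 5 rows agree on F — 0 pairs.
(D=pending, G=F): violating pairs (3,4), (3,8) — 2 pairs.
(D=shipped, G=H): violating pairs (6,9) — 1 pair.

3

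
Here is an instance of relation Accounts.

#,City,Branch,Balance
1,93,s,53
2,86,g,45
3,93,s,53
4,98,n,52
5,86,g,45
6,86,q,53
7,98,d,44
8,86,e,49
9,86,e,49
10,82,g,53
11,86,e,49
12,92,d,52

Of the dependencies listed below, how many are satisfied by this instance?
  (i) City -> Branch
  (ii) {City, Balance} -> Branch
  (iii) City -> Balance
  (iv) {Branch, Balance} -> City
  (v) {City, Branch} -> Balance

3

(i) City -> Branch: City=86: rows 2, 5, 6, 8, 9, 11 → Branch takes values {g, q, e} — violation; City=98: rows 4, 7 → Branch takes values {n, d} — violation — fails.
(ii) {City, Balance} -> Branch: every LHS value maps to a single RHS value — holds.
(iii) City -> Balance: City=86: rows 2, 5, 6, 8, 9, 11 → Balance takes values {45, 53, 49} — violation; City=98: rows 4, 7 → Balance takes values {52, 44} — violation — fails.
(iv) {Branch, Balance} -> City: every LHS value maps to a single RHS value — holds.
(v) {City, Branch} -> Balance: every LHS value maps to a single RHS value — holds.
3 of the 5 dependencies hold.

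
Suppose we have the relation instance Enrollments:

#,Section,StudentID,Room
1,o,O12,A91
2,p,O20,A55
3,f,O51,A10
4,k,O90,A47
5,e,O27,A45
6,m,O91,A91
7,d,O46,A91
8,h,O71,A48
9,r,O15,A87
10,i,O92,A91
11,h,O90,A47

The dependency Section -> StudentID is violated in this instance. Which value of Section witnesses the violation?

Section=o: row 1 → StudentID = O12 ✓
Section=p: row 2 → StudentID = O20 ✓
Section=f: row 3 → StudentID = O51 ✓
Section=k: row 4 → StudentID = O90 ✓
Section=e: row 5 → StudentID = O27 ✓
Section=m: row 6 → StudentID = O91 ✓
Section=d: row 7 → StudentID = O46 ✓
Section=h: rows 8, 11 → StudentID takes values {O71, O90} — violation
Section=r: row 9 → StudentID = O15 ✓
Section=i: row 10 → StudentID = O92 ✓
The only Section value with inconsistent StudentID is Section=h.

h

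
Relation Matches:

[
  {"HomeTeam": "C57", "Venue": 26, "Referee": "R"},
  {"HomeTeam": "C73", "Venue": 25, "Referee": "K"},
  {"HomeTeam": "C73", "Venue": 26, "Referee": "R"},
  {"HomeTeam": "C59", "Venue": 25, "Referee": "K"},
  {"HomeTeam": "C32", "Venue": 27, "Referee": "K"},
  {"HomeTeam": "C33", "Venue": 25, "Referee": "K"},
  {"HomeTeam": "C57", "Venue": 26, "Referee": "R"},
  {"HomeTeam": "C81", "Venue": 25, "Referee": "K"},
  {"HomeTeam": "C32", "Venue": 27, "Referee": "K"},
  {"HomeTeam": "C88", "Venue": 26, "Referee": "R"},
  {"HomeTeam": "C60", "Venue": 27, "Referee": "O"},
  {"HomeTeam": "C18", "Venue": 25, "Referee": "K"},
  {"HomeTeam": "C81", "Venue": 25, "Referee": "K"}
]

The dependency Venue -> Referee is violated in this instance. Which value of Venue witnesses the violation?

Venue=26: 4 rows → Referee = R, R, R, R ✓
Venue=25: 6 rows → Referee = K, K, K, K, K, K ✓
Venue=27: 3 rows → Referee takes values {K, O} — violation
The only Venue value with inconsistent Referee is Venue=27.

27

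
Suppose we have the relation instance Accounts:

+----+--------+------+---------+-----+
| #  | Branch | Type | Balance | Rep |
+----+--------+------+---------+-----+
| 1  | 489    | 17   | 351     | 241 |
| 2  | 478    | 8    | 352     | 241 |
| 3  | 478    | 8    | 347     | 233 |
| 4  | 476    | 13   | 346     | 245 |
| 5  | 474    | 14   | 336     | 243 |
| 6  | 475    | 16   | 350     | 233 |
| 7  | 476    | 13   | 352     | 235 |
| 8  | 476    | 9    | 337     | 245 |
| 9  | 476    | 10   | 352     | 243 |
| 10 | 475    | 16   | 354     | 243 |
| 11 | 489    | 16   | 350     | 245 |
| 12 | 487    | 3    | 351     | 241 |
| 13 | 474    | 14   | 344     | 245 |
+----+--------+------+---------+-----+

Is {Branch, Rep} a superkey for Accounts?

Rows 4 and 8 have the same {Branch, Rep} value (Branch=476, Rep=245) but are distinct tuples, so {Branch, Rep} does not determine every attribute — not a superkey.

No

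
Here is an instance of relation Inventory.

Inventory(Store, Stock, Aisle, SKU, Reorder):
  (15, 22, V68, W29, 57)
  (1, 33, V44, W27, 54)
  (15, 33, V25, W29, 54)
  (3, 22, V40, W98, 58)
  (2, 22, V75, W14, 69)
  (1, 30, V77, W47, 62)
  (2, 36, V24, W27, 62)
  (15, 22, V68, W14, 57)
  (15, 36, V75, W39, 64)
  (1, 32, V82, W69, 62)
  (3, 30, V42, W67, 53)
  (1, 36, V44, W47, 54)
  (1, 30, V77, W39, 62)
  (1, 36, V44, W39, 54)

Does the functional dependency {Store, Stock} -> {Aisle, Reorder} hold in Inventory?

(Store=15, Stock=22): 2 rows → {Aisle,Reorder} = (V68, 57), (V68, 57) ✓
(Store=1, Stock=33): 1 row → {Aisle,Reorder} = (V44, 54) ✓
(Store=15, Stock=33): 1 row → {Aisle,Reorder} = (V25, 54) ✓
(Store=3, Stock=22): 1 row → {Aisle,Reorder} = (V40, 58) ✓
(Store=2, Stock=22): 1 row → {Aisle,Reorder} = (V75, 69) ✓
(Store=1, Stock=30): 2 rows → {Aisle,Reorder} = (V77, 62), (V77, 62) ✓
(Store=2, Stock=36): 1 row → {Aisle,Reorder} = (V24, 62) ✓
(Store=15, Stock=36): 1 row → {Aisle,Reorder} = (V75, 64) ✓
(Store=1, Stock=32): 1 row → {Aisle,Reorder} = (V82, 62) ✓
(Store=3, Stock=30): 1 row → {Aisle,Reorder} = (V42, 53) ✓
(Store=1, Stock=36): 2 rows → {Aisle,Reorder} = (V44, 54), (V44, 54) ✓
Every {Store, Stock} value is associated with a single {Aisle, Reorder} value, so {Store, Stock} -> {Aisle, Reorder} holds.

Yes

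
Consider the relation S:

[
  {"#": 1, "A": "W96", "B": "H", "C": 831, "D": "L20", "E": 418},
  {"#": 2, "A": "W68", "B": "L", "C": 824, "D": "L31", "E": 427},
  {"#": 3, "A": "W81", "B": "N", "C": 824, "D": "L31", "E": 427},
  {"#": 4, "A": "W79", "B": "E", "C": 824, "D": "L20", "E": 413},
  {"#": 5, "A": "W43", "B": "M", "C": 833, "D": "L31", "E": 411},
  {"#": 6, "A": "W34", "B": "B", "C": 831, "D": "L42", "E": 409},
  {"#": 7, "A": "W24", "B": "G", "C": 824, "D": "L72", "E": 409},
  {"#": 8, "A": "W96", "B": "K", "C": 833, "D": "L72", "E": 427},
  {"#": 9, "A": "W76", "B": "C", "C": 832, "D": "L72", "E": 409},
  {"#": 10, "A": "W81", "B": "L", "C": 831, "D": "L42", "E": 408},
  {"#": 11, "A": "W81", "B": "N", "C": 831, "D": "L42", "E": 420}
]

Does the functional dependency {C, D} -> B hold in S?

(C=831, D=L20): row 1 → B = H ✓
(C=824, D=L31): rows 2, 3 → B takes values {L, N} — violation
(C=824, D=L20): row 4 → B = E ✓
(C=833, D=L31): row 5 → B = M ✓
(C=831, D=L42): rows 6, 10, 11 → B takes values {B, L, N} — violation
(C=824, D=L72): row 7 → B = G ✓
(C=833, D=L72): row 8 → B = K ✓
(C=832, D=L72): row 9 → B = C ✓
Two rows agree on {C, D} but differ on B, so {C, D} -> B does not hold.

No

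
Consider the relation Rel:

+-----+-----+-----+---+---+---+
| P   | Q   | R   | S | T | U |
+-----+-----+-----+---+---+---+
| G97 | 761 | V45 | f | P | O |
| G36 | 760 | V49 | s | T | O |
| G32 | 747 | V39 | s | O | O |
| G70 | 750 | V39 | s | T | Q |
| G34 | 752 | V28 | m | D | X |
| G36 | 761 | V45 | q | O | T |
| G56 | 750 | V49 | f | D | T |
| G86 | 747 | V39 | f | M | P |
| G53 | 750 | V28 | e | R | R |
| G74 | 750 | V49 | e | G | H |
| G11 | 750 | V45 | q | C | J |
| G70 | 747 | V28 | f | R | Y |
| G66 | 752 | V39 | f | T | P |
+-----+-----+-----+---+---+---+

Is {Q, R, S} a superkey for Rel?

Yes

All 13 rows have distinct {Q, R, S} values, so {Q, R, S} → (all attributes) holds and {Q, R, S} is a superkey.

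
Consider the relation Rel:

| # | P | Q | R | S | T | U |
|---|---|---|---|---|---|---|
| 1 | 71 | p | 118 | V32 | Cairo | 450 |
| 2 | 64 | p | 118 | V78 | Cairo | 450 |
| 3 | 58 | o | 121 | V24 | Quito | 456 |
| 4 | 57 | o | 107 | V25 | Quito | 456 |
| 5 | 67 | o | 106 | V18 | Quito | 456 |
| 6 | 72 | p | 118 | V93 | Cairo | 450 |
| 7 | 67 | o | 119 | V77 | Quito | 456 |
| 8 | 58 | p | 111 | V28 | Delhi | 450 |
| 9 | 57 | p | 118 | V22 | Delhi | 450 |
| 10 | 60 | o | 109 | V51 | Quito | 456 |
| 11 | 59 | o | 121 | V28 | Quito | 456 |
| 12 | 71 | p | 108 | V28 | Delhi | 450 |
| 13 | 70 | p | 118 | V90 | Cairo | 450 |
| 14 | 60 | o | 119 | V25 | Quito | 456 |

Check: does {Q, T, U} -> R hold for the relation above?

No

(Q=p, T=Cairo, U=450): rows 1, 2, 6, 13 → R = 118, 118, 118, 118 ✓
(Q=o, T=Quito, U=456): rows 3, 4, 5, 7, 10, 11, 14 → R takes values {121, 107, 106, 119, 109} — violation
(Q=p, T=Delhi, U=450): rows 8, 9, 12 → R takes values {111, 118, 108} — violation
Two rows agree on {Q, T, U} but differ on R, so {Q, T, U} -> R does not hold.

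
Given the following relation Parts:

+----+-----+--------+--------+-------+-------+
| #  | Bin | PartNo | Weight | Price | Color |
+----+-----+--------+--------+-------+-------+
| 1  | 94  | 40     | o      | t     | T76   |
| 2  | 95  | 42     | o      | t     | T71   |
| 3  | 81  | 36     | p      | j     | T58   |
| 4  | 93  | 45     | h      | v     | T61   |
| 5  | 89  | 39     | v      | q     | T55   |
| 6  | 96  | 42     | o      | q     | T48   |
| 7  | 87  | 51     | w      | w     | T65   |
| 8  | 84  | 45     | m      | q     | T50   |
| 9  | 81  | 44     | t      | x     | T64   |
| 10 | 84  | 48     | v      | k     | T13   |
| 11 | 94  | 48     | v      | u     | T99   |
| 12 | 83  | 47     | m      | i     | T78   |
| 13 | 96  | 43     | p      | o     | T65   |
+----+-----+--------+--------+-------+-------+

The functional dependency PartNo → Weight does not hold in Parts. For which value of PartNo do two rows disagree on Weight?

PartNo=40: row 1 → Weight = o ✓
PartNo=42: rows 2, 6 → Weight = o, o ✓
PartNo=36: row 3 → Weight = p ✓
PartNo=45: rows 4, 8 → Weight takes values {h, m} — violation
PartNo=39: row 5 → Weight = v ✓
PartNo=51: row 7 → Weight = w ✓
PartNo=44: row 9 → Weight = t ✓
PartNo=48: rows 10, 11 → Weight = v, v ✓
PartNo=47: row 12 → Weight = m ✓
PartNo=43: row 13 → Weight = p ✓
The only PartNo value with inconsistent Weight is PartNo=45.

45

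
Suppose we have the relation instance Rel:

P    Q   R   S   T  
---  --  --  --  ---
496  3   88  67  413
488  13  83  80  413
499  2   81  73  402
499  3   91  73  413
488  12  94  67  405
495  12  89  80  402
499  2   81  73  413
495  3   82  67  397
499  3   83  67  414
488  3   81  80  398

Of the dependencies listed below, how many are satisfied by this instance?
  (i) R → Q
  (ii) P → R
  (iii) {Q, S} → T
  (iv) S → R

(i) R → Q: R=83: 2 rows → Q takes values {13, 3} — violation; R=81: 3 rows → Q takes values {2, 3} — violation — fails.
(ii) P → R: P=488: 3 rows → R takes values {83, 94, 81} — violation; P=499: 4 rows → R takes values {81, 91, 83} — violation; P=495: 2 rows → R takes values {89, 82} — violation — fails.
(iii) {Q, S} → T: (Q=3, S=67): 3 rows → T takes values {413, 397, 414} — violation; (Q=2, S=73): 2 rows → T takes values {402, 413} — violation — fails.
(iv) S → R: S=67: 4 rows → R takes values {88, 94, 82, 83} — violation; S=80: 3 rows → R takes values {83, 89, 81} — violation; S=73: 3 rows → R takes values {81, 91} — violation — fails.
None of the 4 dependencies hold.

0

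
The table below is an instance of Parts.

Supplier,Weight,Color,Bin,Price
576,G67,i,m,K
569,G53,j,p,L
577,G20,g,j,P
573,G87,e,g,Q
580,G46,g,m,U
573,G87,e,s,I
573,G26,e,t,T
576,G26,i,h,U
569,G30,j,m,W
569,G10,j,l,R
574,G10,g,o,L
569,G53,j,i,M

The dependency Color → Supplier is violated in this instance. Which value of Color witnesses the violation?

g

Color=i: 2 rows → Supplier = 576, 576 ✓
Color=j: 4 rows → Supplier = 569, 569, 569, 569 ✓
Color=g: 3 rows → Supplier takes values {577, 580, 574} — violation
Color=e: 3 rows → Supplier = 573, 573, 573 ✓
The only Color value with inconsistent Supplier is Color=g.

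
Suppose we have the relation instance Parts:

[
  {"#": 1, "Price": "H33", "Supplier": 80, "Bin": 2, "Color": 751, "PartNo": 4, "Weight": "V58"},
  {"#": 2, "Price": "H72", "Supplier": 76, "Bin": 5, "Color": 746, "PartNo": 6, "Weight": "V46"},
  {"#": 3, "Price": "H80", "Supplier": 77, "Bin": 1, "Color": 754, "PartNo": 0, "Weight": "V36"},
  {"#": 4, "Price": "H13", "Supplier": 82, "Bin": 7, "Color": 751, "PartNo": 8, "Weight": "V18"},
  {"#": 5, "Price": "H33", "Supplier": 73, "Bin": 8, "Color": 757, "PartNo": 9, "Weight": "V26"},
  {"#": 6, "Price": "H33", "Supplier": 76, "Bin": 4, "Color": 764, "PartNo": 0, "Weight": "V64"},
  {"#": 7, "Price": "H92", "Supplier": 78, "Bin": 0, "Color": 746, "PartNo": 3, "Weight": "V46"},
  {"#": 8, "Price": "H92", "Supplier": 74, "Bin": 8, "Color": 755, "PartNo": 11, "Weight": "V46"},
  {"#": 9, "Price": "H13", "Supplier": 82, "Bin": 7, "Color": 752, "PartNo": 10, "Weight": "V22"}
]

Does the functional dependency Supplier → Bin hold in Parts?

Supplier=80: row 1 → Bin = 2 ✓
Supplier=76: rows 2, 6 → Bin takes values {5, 4} — violation
Supplier=77: row 3 → Bin = 1 ✓
Supplier=82: rows 4, 9 → Bin = 7, 7 ✓
Supplier=73: row 5 → Bin = 8 ✓
Supplier=78: row 7 → Bin = 0 ✓
Supplier=74: row 8 → Bin = 8 ✓
Two rows agree on Supplier but differ on Bin, so Supplier → Bin does not hold.

No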